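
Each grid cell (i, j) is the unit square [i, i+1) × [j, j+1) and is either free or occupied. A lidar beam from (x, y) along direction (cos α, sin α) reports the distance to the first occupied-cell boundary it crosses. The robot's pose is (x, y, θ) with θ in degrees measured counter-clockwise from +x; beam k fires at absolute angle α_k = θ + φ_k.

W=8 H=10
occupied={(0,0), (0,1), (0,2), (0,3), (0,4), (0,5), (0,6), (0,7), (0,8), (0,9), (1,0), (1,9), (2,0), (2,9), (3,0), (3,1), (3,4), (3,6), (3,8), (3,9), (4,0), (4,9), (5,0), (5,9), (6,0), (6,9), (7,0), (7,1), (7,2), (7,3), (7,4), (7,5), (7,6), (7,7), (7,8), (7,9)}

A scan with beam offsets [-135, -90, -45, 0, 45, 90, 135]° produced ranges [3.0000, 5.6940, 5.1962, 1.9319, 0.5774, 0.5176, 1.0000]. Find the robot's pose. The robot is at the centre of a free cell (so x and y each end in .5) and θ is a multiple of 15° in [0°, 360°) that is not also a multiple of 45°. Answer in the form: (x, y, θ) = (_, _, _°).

(x, y, θ) = (6.5, 6.5, 285°)

Candidates: 44 free-cell centres × 16 headings = 704 poses. Raycast each; keep the one whose scan matches to 4 dp.
  (6.5, 6.5, 15°): beam 1 = 5.1962 ≠ 3.0000 ✗
  (4.5, 3.5, 195°): beam 1 = 5.0000 ≠ 3.0000 ✗
  (3.5, 3.5, 75°): beam 1 = 2.8868 ≠ 3.0000 ✗
  …
  (6.5, 6.5, 285°): r_1=3.0000, r_2=5.6940, r_3=5.1962, r_4=1.9319, r_5=0.5774, r_6=0.5176, r_7=1.0000 — all match ✓
No second candidate reproduces the full scan.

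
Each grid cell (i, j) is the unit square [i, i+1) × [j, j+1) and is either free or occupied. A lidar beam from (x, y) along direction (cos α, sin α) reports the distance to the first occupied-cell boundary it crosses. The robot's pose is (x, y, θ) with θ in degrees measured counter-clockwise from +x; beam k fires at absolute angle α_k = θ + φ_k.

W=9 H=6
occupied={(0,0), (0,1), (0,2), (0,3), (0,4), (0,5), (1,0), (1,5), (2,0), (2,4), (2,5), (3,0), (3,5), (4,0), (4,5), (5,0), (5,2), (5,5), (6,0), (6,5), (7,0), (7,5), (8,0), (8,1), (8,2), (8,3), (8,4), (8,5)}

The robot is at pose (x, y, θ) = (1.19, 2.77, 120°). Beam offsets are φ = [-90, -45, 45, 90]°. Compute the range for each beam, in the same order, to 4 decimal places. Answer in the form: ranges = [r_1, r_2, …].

beam 1: φ=-90°, α=30°
  cosα=0.8660 sinα=0.5000 | (1,2) | tMaxX 0.9353 tMaxY 0.4600 | tΔX 1.1547 tΔY 2.0000
    t=0.4600 [y] (1,3)
    t=0.9353 [x] (2,3)
    t=2.0900 [x] (3,3)
    t=2.4600 [y] (3,4)
    t=3.2447 [x] (4,4)
    t=4.3994 [x] (5,4)
    t=4.4600 [y] (5,5) — stop
  → r_1 = 4.4600
beam 2: φ=-45°, α=75°
  cosα=0.2588 sinα=0.9659 | (1,2) | tMaxX 3.1296 tMaxY 0.2381 | tΔX 3.8637 tΔY 1.0353
    t=0.2381 [y] (1,3)
    t=1.2734 [y] (1,4)
    t=2.3087 [y] (1,5) — stop
  → r_2 = 2.3087
beam 3: φ=45°, α=165°
  cosα=-0.9659 sinα=0.2588 | (1,2) | tMaxX 0.1967 tMaxY 0.8887 | tΔX 1.0353 tΔY 3.8637
    t=0.1967 [x] (0,2) — stop
  → r_3 = 0.1967
beam 4: φ=90°, α=210°
  cosα=-0.8660 sinα=-0.5000 | (1,2) | tMaxX 0.2194 tMaxY 1.5400 | tΔX 1.1547 tΔY 2.0000
    t=0.2194 [x] (0,2) — stop
  → r_4 = 0.2194

ranges = [4.4600, 2.3087, 0.1967, 0.2194]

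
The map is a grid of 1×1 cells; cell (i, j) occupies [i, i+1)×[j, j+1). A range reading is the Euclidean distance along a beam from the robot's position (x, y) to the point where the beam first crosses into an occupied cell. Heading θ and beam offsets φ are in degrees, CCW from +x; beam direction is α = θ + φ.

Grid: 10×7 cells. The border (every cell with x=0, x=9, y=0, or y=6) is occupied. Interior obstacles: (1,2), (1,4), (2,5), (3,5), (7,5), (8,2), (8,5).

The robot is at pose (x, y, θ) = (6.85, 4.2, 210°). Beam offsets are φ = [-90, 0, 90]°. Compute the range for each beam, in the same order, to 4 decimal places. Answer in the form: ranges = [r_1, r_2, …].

beam 1: φ=-90°, α=120°
  cosα=-0.5000 sinα=0.8660 | (6,4) | tMaxX 1.7000 tMaxY 0.9238 | tΔX 2.0000 tΔY 1.1547
    t=0.9238 [y] (6,5)
    t=1.7000 [x] (5,5)
    t=2.0785 [y] (5,6) — stop
  → r_1 = 2.0785
beam 2: φ=0°, α=210°
  cosα=-0.8660 sinα=-0.5000 | (6,4) | tMaxX 0.9815 tMaxY 0.4000 | tΔX 1.1547 tΔY 2.0000
    t=0.4000 [y] (6,3)
    t=0.9815 [x] (5,3)
    t=2.1362 [x] (4,3)
    t=2.4000 [y] (4,2)
    t=3.2909 [x] (3,2)
    t=4.4000 [y] (3,1)
    t=4.4456 [x] (2,1)
    t=5.6003 [x] (1,1)
    t=6.4000 [y] (1,0) — stop
  → r_2 = 6.4000
beam 3: φ=90°, α=300°
  cosα=0.5000 sinα=-0.8660 | (6,4) | tMaxX 0.3000 tMaxY 0.2309 | tΔX 2.0000 tΔY 1.1547
    t=0.2309 [y] (6,3)
    t=0.3000 [x] (7,3)
    t=1.3856 [y] (7,2)
    t=2.3000 [x] (8,2) — stop
  → r_3 = 2.3000

ranges = [2.0785, 6.4000, 2.3000]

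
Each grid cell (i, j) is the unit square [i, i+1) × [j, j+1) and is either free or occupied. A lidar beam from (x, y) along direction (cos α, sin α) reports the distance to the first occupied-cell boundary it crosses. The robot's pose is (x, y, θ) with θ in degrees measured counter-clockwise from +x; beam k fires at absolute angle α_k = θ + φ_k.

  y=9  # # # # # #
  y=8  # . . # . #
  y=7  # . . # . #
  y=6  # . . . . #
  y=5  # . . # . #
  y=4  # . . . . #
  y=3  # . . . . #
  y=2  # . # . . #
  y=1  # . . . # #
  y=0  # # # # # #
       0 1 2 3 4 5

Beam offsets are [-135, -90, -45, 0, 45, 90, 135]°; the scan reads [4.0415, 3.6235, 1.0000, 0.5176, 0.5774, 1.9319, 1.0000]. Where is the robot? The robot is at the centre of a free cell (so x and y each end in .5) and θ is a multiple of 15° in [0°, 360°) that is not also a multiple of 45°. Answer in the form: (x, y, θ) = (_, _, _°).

(x, y, θ) = (4.5, 4.5, 345°)

Enumerate (i+0.5, j+0.5, θ) over the 27 free cells and 16 admissible headings. For each, cast all 7 beams and compare to the given ranges.
  (2.5, 3.5, 105°): beam 1 = 2.8868 ≠ 4.0415 ✗
  (1.5, 6.5, 285°): beam 1 = 0.5774 ≠ 4.0415 ✗
  (4.5, 6.5, 120°): beam 1 = 0.5176 ≠ 4.0415 ✗
  …
  (4.5, 4.5, 345°): r_1=4.0415, r_2=3.6235, r_3=1.0000, r_4=0.5176, r_5=0.5774, r_6=1.9319, r_7=1.0000 — all match ✓
Only this pose fits every beam.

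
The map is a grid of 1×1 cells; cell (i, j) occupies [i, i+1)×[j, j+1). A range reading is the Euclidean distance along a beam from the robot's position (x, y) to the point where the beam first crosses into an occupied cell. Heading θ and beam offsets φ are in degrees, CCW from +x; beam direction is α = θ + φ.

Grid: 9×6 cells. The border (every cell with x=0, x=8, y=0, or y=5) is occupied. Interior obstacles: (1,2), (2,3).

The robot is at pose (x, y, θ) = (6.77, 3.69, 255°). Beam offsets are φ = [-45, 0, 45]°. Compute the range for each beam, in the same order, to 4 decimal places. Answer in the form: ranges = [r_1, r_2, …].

ranges = [5.3800, 2.7849, 2.4600]

beam 1: φ=-45°, α=210°
  d=(-0.8660,-0.5000)  start (6,3)  tX=0.8891 tY=1.3800  stride 1/|dx|=1.1547 1/|dy|=2.0000
    cross x-line → (5,3), t=0.8891
    cross y-line → (5,2), t=1.3800
    cross x-line → (4,2), t=2.0438
    cross x-line → (3,2), t=3.1985
    cross y-line → (3,1), t=3.3800
    cross x-line → (2,1), t=4.3532
    cross y-line → (2,0), t=5.3800 (wall)
  → r_1 = 5.3800
beam 2: φ=0°, α=255°
  d=(-0.2588,-0.9659)  start (6,3)  tX=2.9751 tY=0.7143  stride 1/|dx|=3.8637 1/|dy|=1.0353
    cross y-line → (6,2), t=0.7143
    cross y-line → (6,1), t=1.7496
    cross y-line → (6,0), t=2.7849 (wall)
  → r_2 = 2.7849
beam 3: φ=45°, α=300°
  d=(0.5000,-0.8660)  start (6,3)  tX=0.4600 tY=0.7967  stride 1/|dx|=2.0000 1/|dy|=1.1547
    cross x-line → (7,3), t=0.4600
    cross y-line → (7,2), t=0.7967
    cross y-line → (7,1), t=1.9514
    cross x-line → (8,1), t=2.4600 (wall)
  → r_3 = 2.4600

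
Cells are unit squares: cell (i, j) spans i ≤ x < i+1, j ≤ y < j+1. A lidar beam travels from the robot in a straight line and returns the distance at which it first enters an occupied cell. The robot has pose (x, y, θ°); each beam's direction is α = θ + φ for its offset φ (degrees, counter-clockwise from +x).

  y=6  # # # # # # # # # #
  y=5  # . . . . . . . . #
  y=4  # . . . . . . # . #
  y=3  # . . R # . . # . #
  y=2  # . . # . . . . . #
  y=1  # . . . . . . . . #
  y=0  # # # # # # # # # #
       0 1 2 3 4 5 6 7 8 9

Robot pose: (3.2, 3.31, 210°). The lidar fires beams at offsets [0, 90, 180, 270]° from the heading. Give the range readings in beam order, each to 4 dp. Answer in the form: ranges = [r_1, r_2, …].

ranges = [2.5403, 0.3580, 0.9238, 3.1061]

beam 1: φ=0°, α=210°
  cosα=-0.8660 sinα=-0.5000 | (3,3) | tMaxX 0.2309 tMaxY 0.6200 | tΔX 1.1547 tΔY 2.0000
    t=0.2309 [x] (2,3)
    t=0.6200 [y] (2,2)
    t=1.3856 [x] (1,2)
    t=2.5403 [x] (0,2) — stop
  → r_1 = 2.5403
beam 2: φ=90°, α=300°
  cosα=0.5000 sinα=-0.8660 | (3,3) | tMaxX 1.6000 tMaxY 0.3580 | tΔX 2.0000 tΔY 1.1547
    t=0.3580 [y] (3,2) — stop
  → r_2 = 0.3580
beam 3: φ=180°, α=30°
  cosα=0.8660 sinα=0.5000 | (3,3) | tMaxX 0.9238 tMaxY 1.3800 | tΔX 1.1547 tΔY 2.0000
    t=0.9238 [x] (4,3) — stop
  → r_3 = 0.9238
beam 4: φ=270°, α=120°
  cosα=-0.5000 sinα=0.8660 | (3,3) | tMaxX 0.4000 tMaxY 0.7967 | tΔX 2.0000 tΔY 1.1547
    t=0.4000 [x] (2,3)
    t=0.7967 [y] (2,4)
    t=1.9514 [y] (2,5)
    t=2.4000 [x] (1,5)
    t=3.1061 [y] (1,6) — stop
  → r_4 = 3.1061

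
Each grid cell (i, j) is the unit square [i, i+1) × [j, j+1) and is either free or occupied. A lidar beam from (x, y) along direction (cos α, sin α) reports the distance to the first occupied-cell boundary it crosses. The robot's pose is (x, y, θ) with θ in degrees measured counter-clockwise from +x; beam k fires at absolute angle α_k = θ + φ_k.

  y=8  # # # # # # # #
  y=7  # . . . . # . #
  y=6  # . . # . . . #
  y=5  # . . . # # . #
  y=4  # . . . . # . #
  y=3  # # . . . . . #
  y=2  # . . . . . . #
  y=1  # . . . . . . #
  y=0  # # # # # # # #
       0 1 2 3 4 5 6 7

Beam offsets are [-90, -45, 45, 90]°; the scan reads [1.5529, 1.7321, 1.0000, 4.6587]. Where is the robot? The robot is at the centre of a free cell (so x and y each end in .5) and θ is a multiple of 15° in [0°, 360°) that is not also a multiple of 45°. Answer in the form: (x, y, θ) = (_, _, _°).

Candidates: 36 free-cell centres × 16 headings = 576 poses. Raycast each; keep the one whose scan matches to 4 dp.
  (2.5, 4.5, 255°): beam 2 = 1.0000 ≠ 1.7321 ✗
  (3.5, 7.5, 60°): beam 1 = 4.0415 ≠ 1.5529 ✗
  (6.5, 2.5, 345°): beam 2 = 1.0000 ≠ 1.7321 ✗
  (3.5, 5.5, 15°): beam 1 = 4.6587 ≠ 1.5529 ✗
  (4.5, 7.5, 255°): beam 1 = 1.9319 ≠ 1.5529 ✗
  …
  (2.5, 7.5, 255°): r_1=1.5529, r_2=1.7321, r_3=1.0000, r_4=4.6587 — all match ✓
Only this pose fits every beam.

(x, y, θ) = (2.5, 7.5, 255°)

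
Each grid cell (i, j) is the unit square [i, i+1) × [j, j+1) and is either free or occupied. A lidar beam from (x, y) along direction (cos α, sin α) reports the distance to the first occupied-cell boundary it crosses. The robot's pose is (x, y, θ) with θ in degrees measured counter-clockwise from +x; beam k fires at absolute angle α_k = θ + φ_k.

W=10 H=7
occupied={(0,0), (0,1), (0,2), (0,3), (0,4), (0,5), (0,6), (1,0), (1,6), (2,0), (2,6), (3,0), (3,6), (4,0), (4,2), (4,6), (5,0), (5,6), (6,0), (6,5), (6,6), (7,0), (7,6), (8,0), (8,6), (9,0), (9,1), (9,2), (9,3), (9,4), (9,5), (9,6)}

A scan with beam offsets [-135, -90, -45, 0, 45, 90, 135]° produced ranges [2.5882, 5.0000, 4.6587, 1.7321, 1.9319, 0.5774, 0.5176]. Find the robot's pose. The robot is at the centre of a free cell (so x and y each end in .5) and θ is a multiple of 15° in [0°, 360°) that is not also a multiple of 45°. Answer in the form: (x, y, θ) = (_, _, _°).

(x, y, θ) = (6.5, 1.5, 150°)

The pose lattice has 38·16 = 608 candidates. Test each by forward raycasting.
  (7.5, 3.5, 105°): beam 1 = 1.7321 ≠ 2.5882 ✗
  (2.5, 5.5, 105°): beam 1 = 7.5056 ≠ 2.5882 ✗
  (7.5, 2.5, 300°): beam 1 = 6.7293 ≠ 2.5882 ✗
  …
  (6.5, 1.5, 150°): r_1=2.5882, r_2=5.0000, r_3=4.6587, r_4=1.7321, r_5=1.9319, r_6=0.5774, r_7=0.5176 — all match ✓
No second candidate reproduces the full scan.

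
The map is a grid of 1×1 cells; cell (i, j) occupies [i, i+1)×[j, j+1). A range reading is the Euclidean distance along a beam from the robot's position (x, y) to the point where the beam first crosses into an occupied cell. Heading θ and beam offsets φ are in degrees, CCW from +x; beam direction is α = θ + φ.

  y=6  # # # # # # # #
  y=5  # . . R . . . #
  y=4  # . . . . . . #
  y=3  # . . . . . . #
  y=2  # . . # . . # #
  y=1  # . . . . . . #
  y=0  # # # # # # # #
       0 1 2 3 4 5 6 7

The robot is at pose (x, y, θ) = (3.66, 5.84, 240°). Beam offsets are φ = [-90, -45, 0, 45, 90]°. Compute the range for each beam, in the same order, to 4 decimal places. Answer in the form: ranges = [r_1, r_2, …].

beam 1: φ=-90°, α=150°
  direction (-0.8660, 0.5000); cell (3,5); t to first gridline: x 0.7621, y 0.3200 (then +1.1547 / +2.0000)
    (3,6) via y @ 0.3200  # hit
  → r_1 = 0.3200
beam 2: φ=-45°, α=195°
  direction (-0.9659, -0.2588); cell (3,5); t to first gridline: x 0.6833, y 3.2455 (then +1.0353 / +3.8637)
    (2,5) via x @ 0.6833
    (1,5) via x @ 1.7186
    (0,5) via x @ 2.7538  # hit
  → r_2 = 2.7538
beam 3: φ=0°, α=240°
  direction (-0.5000, -0.8660); cell (3,5); t to first gridline: x 1.3200, y 0.9699 (then +2.0000 / +1.1547)
    (3,4) via y @ 0.9699
    (2,4) via x @ 1.3200
    (2,3) via y @ 2.1246
    (2,2) via y @ 3.2793
    (1,2) via x @ 3.3200
    (1,1) via y @ 4.4341
    (0,1) via x @ 5.3200  # hit
  → r_3 = 5.3200
beam 4: φ=45°, α=285°
  direction (0.2588, -0.9659); cell (3,5); t to first gridline: x 1.3137, y 0.8696 (then +3.8637 / +1.0353)
    (3,4) via y @ 0.8696
    (4,4) via x @ 1.3137
    (4,3) via y @ 1.9049
    (4,2) via y @ 2.9402
    (4,1) via y @ 3.9755
    (4,0) via y @ 5.0107  # hit
  → r_4 = 5.0107
beam 5: φ=90°, α=330°
  direction (0.8660, -0.5000); cell (3,5); t to first gridline: x 0.3926, y 1.6800 (then +1.1547 / +2.0000)
    (4,5) via x @ 0.3926
    (5,5) via x @ 1.5473
    (5,4) via y @ 1.6800
    (6,4) via x @ 2.7020
    (6,3) via y @ 3.6800
    (7,3) via x @ 3.8567  # hit
  → r_5 = 3.8567

ranges = [0.3200, 2.7538, 5.3200, 5.0107, 3.8567]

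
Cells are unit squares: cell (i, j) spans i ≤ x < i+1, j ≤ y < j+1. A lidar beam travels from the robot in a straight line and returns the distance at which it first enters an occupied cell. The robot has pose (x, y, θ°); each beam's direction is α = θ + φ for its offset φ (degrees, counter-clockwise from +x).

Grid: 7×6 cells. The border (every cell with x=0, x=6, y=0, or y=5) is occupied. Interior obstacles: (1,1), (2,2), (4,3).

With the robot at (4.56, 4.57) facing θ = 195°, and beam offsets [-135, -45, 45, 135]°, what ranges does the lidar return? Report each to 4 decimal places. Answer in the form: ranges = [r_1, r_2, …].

ranges = [0.4965, 0.8600, 0.6582, 1.6628]

beam 1: φ=-135°, α=60°
  d=(0.5000,0.8660)  start (4,4)  tX=0.8800 tY=0.4965  stride 1/|dx|=2.0000 1/|dy|=1.1547
    cross y-line → (4,5), t=0.4965 (wall)
  → r_1 = 0.4965
beam 2: φ=-45°, α=150°
  d=(-0.8660,0.5000)  start (4,4)  tX=0.6466 tY=0.8600  stride 1/|dx|=1.1547 1/|dy|=2.0000
    cross x-line → (3,4), t=0.6466
    cross y-line → (3,5), t=0.8600 (wall)
  → r_2 = 0.8600
beam 3: φ=45°, α=240°
  d=(-0.5000,-0.8660)  start (4,4)  tX=1.1200 tY=0.6582  stride 1/|dx|=2.0000 1/|dy|=1.1547
    cross y-line → (4,3), t=0.6582 (wall)
  → r_3 = 0.6582
beam 4: φ=135°, α=330°
  d=(0.8660,-0.5000)  start (4,4)  tX=0.5081 tY=1.1400  stride 1/|dx|=1.1547 1/|dy|=2.0000
    cross x-line → (5,4), t=0.5081
    cross y-line → (5,3), t=1.1400
    cross x-line → (6,3), t=1.6628 (wall)
  → r_4 = 1.6628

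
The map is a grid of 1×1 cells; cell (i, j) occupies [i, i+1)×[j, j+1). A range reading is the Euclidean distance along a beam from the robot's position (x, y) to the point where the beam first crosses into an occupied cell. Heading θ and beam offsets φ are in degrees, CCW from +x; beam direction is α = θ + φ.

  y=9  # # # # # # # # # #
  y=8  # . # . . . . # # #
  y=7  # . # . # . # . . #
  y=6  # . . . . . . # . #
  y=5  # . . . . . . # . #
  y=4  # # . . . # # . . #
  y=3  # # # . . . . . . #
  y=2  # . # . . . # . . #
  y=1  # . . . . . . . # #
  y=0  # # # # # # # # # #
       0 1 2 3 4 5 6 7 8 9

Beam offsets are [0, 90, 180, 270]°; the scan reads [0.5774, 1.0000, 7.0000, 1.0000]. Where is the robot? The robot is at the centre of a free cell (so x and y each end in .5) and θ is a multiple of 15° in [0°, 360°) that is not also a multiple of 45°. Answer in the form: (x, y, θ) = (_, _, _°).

Candidates: 48 free-cell centres × 16 headings = 768 poses. Raycast each; keep the one whose scan matches to 4 dp.
  (3.5, 3.5, 150°): beam 3 = 2.8868 ≠ 7.0000 ✗
  (4.5, 2.5, 210°): beam 1 = 3.0000 ≠ 0.5774 ✗
  (7.5, 7.5, 330°): beam 1 = 1.7321 ≠ 0.5774 ✗
  (7.5, 2.5, 300°): beam 1 = 1.0000 ≠ 0.5774 ✗
  (5.5, 3.5, 75°): beam 1 = 0.5176 ≠ 0.5774 ✗
  …
  (8.5, 4.5, 30°): r_1=0.5774, r_2=1.0000, r_3=7.0000, r_4=1.0000 — all match ✓
Only this pose fits every beam.

(x, y, θ) = (8.5, 4.5, 30°)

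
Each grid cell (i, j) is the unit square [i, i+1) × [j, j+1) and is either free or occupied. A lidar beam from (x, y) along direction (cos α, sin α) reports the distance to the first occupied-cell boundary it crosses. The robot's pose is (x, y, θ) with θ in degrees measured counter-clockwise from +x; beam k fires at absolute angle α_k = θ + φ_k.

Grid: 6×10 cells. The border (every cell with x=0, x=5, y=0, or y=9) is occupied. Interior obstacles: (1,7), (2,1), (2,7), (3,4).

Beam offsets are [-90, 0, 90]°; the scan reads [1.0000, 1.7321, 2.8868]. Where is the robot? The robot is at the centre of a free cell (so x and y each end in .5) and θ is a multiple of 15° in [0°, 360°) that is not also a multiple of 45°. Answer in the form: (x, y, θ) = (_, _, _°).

(x, y, θ) = (2.5, 3.5, 150°)

Candidates: 28 free-cell centres × 16 headings = 448 poses. Raycast each; keep the one whose scan matches to 4 dp.
  (3.5, 8.5, 240°): beam 2 = 1.0000 ≠ 1.7321 ✗
  (1.5, 2.5, 120°): beam 1 = 4.0415 ≠ 1.0000 ✗
  (4.5, 8.5, 195°): beam 1 = 0.5176 ≠ 1.0000 ✗
  …
  (2.5, 3.5, 150°): r_1=1.0000, r_2=1.7321, r_3=2.8868 — all match ✓
No second candidate reproduces the full scan.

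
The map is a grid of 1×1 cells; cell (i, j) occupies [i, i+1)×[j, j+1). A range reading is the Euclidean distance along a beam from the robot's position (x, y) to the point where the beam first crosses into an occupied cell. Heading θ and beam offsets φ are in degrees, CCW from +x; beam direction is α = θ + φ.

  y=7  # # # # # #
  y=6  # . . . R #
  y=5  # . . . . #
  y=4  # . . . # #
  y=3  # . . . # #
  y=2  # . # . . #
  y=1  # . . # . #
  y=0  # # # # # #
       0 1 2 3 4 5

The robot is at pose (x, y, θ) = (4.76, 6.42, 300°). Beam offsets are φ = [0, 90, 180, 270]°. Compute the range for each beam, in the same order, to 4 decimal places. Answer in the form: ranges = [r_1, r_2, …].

beam 1: φ=0°, α=300°
  d=(0.5000,-0.8660)  start (4,6)  tX=0.4800 tY=0.4850  stride 1/|dx|=2.0000 1/|dy|=1.1547
    cross x-line → (5,6), t=0.4800 (wall)
  → r_1 = 0.4800
beam 2: φ=90°, α=30°
  d=(0.8660,0.5000)  start (4,6)  tX=0.2771 tY=1.1600  stride 1/|dx|=1.1547 1/|dy|=2.0000
    cross x-line → (5,6), t=0.2771 (wall)
  → r_2 = 0.2771
beam 3: φ=180°, α=120°
  d=(-0.5000,0.8660)  start (4,6)  tX=1.5200 tY=0.6697  stride 1/|dx|=2.0000 1/|dy|=1.1547
    cross y-line → (4,7), t=0.6697 (wall)
  → r_3 = 0.6697
beam 4: φ=270°, α=210°
  d=(-0.8660,-0.5000)  start (4,6)  tX=0.8776 tY=0.8400  stride 1/|dx|=1.1547 1/|dy|=2.0000
    cross y-line → (4,5), t=0.8400
    cross x-line → (3,5), t=0.8776
    cross x-line → (2,5), t=2.0323
    cross y-line → (2,4), t=2.8400
    cross x-line → (1,4), t=3.1870
    cross x-line → (0,4), t=4.3417 (wall)
  → r_4 = 4.3417

ranges = [0.4800, 0.2771, 0.6697, 4.3417]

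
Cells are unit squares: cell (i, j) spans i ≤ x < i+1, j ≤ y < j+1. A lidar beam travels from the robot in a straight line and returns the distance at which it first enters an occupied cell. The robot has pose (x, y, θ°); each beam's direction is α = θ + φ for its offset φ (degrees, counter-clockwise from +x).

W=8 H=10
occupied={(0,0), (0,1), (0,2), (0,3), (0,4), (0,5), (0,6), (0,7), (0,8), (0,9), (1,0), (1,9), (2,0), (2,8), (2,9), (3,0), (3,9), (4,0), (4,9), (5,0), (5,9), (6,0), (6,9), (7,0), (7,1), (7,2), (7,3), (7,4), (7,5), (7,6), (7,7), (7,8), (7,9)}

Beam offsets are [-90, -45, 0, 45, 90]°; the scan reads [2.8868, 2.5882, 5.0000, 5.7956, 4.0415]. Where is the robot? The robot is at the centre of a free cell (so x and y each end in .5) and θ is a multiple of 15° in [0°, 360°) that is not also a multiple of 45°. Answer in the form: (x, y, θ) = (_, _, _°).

(x, y, θ) = (4.5, 2.5, 60°)

The pose lattice has 47·16 = 752 candidates. Test each by forward raycasting.
  (1.5, 5.5, 120°): beam 1 = 6.3509 ≠ 2.8868 ✗
  (2.5, 4.5, 105°): beam 1 = 4.6587 ≠ 2.8868 ✗
  (4.5, 5.5, 240°): beam 1 = 4.0415 ≠ 2.8868 ✗
  (2.5, 7.5, 345°): beam 1 = 5.7956 ≠ 2.8868 ✗
  (2.5, 1.5, 105°): beam 1 = 4.6587 ≠ 2.8868 ✗
  …
  (4.5, 2.5, 60°): r_1=2.8868, r_2=2.5882, r_3=5.0000, r_4=5.7956, r_5=4.0415 — all match ✓
No second candidate reproduces the full scan.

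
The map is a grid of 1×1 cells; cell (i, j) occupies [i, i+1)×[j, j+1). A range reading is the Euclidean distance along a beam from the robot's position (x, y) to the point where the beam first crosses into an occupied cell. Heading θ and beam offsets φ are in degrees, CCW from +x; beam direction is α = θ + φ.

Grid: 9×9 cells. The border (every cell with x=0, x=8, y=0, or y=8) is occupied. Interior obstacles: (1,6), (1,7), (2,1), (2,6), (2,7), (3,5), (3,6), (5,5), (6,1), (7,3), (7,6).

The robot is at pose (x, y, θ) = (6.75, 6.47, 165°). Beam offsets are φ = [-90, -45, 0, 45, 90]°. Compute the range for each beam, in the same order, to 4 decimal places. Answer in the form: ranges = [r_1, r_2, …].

ranges = [1.5840, 1.7667, 3.8823, 0.9400, 5.6630]

beam 1: φ=-90°, α=75°
  dir = (cos 75°, sin 75°) = (0.2588, 0.9659); from cell (6,6)
  next x-line at t=0.9659, next y-line at t=0.5487; Δt_x=3.8637, Δt_y=1.0353
    y: enter (6,7) at t=0.5487
    x: enter (7,7) at t=0.9659
    y: enter (7,8) at t=1.5840 ← occupied
  → r_1 = 1.5840
beam 2: φ=-45°, α=120°
  dir = (cos 120°, sin 120°) = (-0.5000, 0.8660); from cell (6,6)
  next x-line at t=1.5000, next y-line at t=0.6120; Δt_x=2.0000, Δt_y=1.1547
    y: enter (6,7) at t=0.6120
    x: enter (5,7) at t=1.5000
    y: enter (5,8) at t=1.7667 ← occupied
  → r_2 = 1.7667
beam 3: φ=0°, α=165°
  dir = (cos 165°, sin 165°) = (-0.9659, 0.2588); from cell (6,6)
  next x-line at t=0.7765, next y-line at t=2.0478; Δt_x=1.0353, Δt_y=3.8637
    x: enter (5,6) at t=0.7765
    x: enter (4,6) at t=1.8117
    y: enter (4,7) at t=2.0478
    x: enter (3,7) at t=2.8470
    x: enter (2,7) at t=3.8823 ← occupied
  → r_3 = 3.8823
beam 4: φ=45°, α=210°
  dir = (cos 210°, sin 210°) = (-0.8660, -0.5000); from cell (6,6)
  next x-line at t=0.8660, next y-line at t=0.9400; Δt_x=1.1547, Δt_y=2.0000
    x: enter (5,6) at t=0.8660
    y: enter (5,5) at t=0.9400 ← occupied
  → r_4 = 0.9400
beam 5: φ=90°, α=255°
  dir = (cos 255°, sin 255°) = (-0.2588, -0.9659); from cell (6,6)
  next x-line at t=2.8978, next y-line at t=0.4866; Δt_x=3.8637, Δt_y=1.0353
    y: enter (6,5) at t=0.4866
    y: enter (6,4) at t=1.5219
    y: enter (6,3) at t=2.5571
    x: enter (5,3) at t=2.8978
    y: enter (5,2) at t=3.5924
    y: enter (5,1) at t=4.6277
    y: enter (5,0) at t=5.6630 ← occupied
  → r_5 = 5.6630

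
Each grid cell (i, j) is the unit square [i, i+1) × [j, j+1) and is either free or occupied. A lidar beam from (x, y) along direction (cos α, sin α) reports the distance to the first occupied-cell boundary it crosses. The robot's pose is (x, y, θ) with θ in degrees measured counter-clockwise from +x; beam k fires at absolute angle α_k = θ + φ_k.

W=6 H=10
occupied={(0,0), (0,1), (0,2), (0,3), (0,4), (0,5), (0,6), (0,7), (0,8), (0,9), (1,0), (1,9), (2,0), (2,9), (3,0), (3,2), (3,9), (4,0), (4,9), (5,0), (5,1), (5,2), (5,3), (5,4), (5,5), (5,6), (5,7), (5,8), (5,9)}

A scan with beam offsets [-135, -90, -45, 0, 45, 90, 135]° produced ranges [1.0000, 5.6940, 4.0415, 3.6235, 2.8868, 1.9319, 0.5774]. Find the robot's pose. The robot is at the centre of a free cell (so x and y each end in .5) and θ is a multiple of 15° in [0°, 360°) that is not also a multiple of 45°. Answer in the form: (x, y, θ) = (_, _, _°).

(x, y, θ) = (1.5, 6.5, 15°)

Enumerate (i+0.5, j+0.5, θ) over the 31 free cells and 16 admissible headings. For each, cast all 7 beams and compare to the given ranges.
  (1.5, 5.5, 60°): beam 1 = 4.6587 ≠ 1.0000 ✗
  (2.5, 7.5, 330°): beam 1 = 1.5529 ≠ 1.0000 ✗
  (2.5, 2.5, 330°): beam 1 = 1.5529 ≠ 1.0000 ✗
  (2.5, 7.5, 255°): beam 1 = 1.7321 ≠ 1.0000 ✗
  …
  (1.5, 6.5, 15°): r_1=1.0000, r_2=5.6940, r_3=4.0415, r_4=3.6235, r_5=2.8868, r_6=1.9319, r_7=0.5774 — all match ✓
No second candidate reproduces the full scan.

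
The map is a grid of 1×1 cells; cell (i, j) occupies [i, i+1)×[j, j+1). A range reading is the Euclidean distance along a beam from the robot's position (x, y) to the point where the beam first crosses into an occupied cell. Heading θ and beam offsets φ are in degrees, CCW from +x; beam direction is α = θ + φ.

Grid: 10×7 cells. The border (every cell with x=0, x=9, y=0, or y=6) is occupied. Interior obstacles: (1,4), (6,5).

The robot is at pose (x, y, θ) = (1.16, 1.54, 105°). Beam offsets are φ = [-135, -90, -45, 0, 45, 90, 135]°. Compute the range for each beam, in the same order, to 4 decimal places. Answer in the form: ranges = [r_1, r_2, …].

beam 1: φ=-135°, α=330°
  direction (0.8660, -0.5000); cell (1,1); t to first gridline: x 0.9699, y 1.0800 (then +1.1547 / +2.0000)
    (2,1) via x @ 0.9699
    (2,0) via y @ 1.0800  # hit
  → r_1 = 1.0800
beam 2: φ=-90°, α=15°
  direction (0.9659, 0.2588); cell (1,1); t to first gridline: x 0.8696, y 1.7773 (then +1.0353 / +3.8637)
    (2,1) via x @ 0.8696
    (2,2) via y @ 1.7773
    (3,2) via x @ 1.9049
    (4,2) via x @ 2.9402
    (5,2) via x @ 3.9755
    (6,2) via x @ 5.0107
    (6,3) via y @ 5.6410
    (7,3) via x @ 6.0460
    (8,3) via x @ 7.0813
    (9,3) via x @ 8.1166  # hit
  → r_2 = 8.1166
beam 3: φ=-45°, α=60°
  direction (0.5000, 0.8660); cell (1,1); t to first gridline: x 1.6800, y 0.5312 (then +2.0000 / +1.1547)
    (1,2) via y @ 0.5312
    (2,2) via x @ 1.6800
    (2,3) via y @ 1.6859
    (2,4) via y @ 2.8406
    (3,4) via x @ 3.6800
    (3,5) via y @ 3.9953
    (3,6) via y @ 5.1500  # hit
  → r_3 = 5.1500
beam 4: φ=0°, α=105°
  direction (-0.2588, 0.9659); cell (1,1); t to first gridline: x 0.6182, y 0.4762 (then +3.8637 / +1.0353)
    (1,2) via y @ 0.4762
    (0,2) via x @ 0.6182  # hit
  → r_4 = 0.6182
beam 5: φ=45°, α=150°
  direction (-0.8660, 0.5000); cell (1,1); t to first gridline: x 0.1848, y 0.9200 (then +1.1547 / +2.0000)
    (0,1) via x @ 0.1848  # hit
  → r_5 = 0.1848
beam 6: φ=90°, α=195°
  direction (-0.9659, -0.2588); cell (1,1); t to first gridline: x 0.1656, y 2.0864 (then +1.0353 / +3.8637)
    (0,1) via x @ 0.1656  # hit
  → r_6 = 0.1656
beam 7: φ=135°, α=240°
  direction (-0.5000, -0.8660); cell (1,1); t to first gridline: x 0.3200, y 0.6235 (then +2.0000 / +1.1547)
    (0,1) via x @ 0.3200  # hit
  → r_7 = 0.3200

ranges = [1.0800, 8.1166, 5.1500, 0.6182, 0.1848, 0.1656, 0.3200]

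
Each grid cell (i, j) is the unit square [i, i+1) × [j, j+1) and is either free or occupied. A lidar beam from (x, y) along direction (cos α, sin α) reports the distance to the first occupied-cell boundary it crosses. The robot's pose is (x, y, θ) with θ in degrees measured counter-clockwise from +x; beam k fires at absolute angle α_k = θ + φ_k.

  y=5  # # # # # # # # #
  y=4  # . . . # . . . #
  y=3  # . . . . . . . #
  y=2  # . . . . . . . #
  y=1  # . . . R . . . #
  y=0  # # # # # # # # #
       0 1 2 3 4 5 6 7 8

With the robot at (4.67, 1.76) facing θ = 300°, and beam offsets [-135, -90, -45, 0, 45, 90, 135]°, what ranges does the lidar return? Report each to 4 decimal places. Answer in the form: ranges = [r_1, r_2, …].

ranges = [3.7995, 1.5200, 0.7868, 0.8776, 2.9364, 3.8452, 3.3543]

beam 1: φ=-135°, α=165°
  cosα=-0.9659 sinα=0.2588 | (4,1) | tMaxX 0.6936 tMaxY 0.9273 | tΔX 1.0353 tΔY 3.8637
    t=0.6936 [x] (3,1)
    t=0.9273 [y] (3,2)
    t=1.7289 [x] (2,2)
    t=2.7642 [x] (1,2)
    t=3.7995 [x] (0,2) — stop
  → r_1 = 3.7995
beam 2: φ=-90°, α=210°
  cosα=-0.8660 sinα=-0.5000 | (4,1) | tMaxX 0.7736 tMaxY 1.5200 | tΔX 1.1547 tΔY 2.0000
    t=0.7736 [x] (3,1)
    t=1.5200 [y] (3,0) — stop
  → r_2 = 1.5200
beam 3: φ=-45°, α=255°
  cosα=-0.2588 sinα=-0.9659 | (4,1) | tMaxX 2.5887 tMaxY 0.7868 | tΔX 3.8637 tΔY 1.0353
    t=0.7868 [y] (4,0) — stop
  → r_3 = 0.7868
beam 4: φ=0°, α=300°
  cosα=0.5000 sinα=-0.8660 | (4,1) | tMaxX 0.6600 tMaxY 0.8776 | tΔX 2.0000 tΔY 1.1547
    t=0.6600 [x] (5,1)
    t=0.8776 [y] (5,0) — stop
  → r_4 = 0.8776
beam 5: φ=45°, α=345°
  cosα=0.9659 sinα=-0.2588 | (4,1) | tMaxX 0.3416 tMaxY 2.9364 | tΔX 1.0353 tΔY 3.8637
    t=0.3416 [x] (5,1)
    t=1.3769 [x] (6,1)
    t=2.4122 [x] (7,1)
    t=2.9364 [y] (7,0) — stop
  → r_5 = 2.9364
beam 6: φ=90°, α=30°
  cosα=0.8660 sinα=0.5000 | (4,1) | tMaxX 0.3811 tMaxY 0.4800 | tΔX 1.1547 tΔY 2.0000
    t=0.3811 [x] (5,1)
    t=0.4800 [y] (5,2)
    t=1.5358 [x] (6,2)
    t=2.4800 [y] (6,3)
    t=2.6905 [x] (7,3)
    t=3.8452 [x] (8,3) — stop
  → r_6 = 3.8452
beam 7: φ=135°, α=75°
  cosα=0.2588 sinα=0.9659 | (4,1) | tMaxX 1.2750 tMaxY 0.2485 | tΔX 3.8637 tΔY 1.0353
    t=0.2485 [y] (4,2)
    t=1.2750 [x] (5,2)
    t=1.2837 [y] (5,3)
    t=2.3190 [y] (5,4)
    t=3.3543 [y] (5,5) — stop
  → r_7 = 3.3543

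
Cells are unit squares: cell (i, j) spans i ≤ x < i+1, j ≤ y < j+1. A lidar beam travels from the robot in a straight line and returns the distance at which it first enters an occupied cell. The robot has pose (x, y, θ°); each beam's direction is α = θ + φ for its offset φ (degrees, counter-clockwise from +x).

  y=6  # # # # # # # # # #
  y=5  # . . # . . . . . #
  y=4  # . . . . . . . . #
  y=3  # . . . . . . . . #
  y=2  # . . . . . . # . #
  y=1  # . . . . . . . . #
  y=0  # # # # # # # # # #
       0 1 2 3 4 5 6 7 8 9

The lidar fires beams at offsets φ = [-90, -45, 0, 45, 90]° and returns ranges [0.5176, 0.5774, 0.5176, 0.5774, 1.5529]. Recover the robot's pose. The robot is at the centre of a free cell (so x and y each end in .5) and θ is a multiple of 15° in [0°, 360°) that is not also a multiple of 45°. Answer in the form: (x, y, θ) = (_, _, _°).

Enumerate (i+0.5, j+0.5, θ) over the 38 free cells and 16 admissible headings. For each, cast all 5 beams and compare to the given ranges.
  (5.5, 5.5, 255°): beam 1 = 1.5529 ≠ 0.5176 ✗
  (8.5, 3.5, 255°): beam 1 = 7.7646 ≠ 0.5176 ✗
  (1.5, 4.5, 300°): beam 1 = 0.5774 ≠ 0.5176 ✗
  (6.5, 5.5, 240°): beam 1 = 1.0000 ≠ 0.5176 ✗
  (6.5, 5.5, 300°): beam 1 = 6.3509 ≠ 0.5176 ✗
  …
  (2.5, 5.5, 75°): r_1=0.5176, r_2=0.5774, r_3=0.5176, r_4=0.5774, r_5=1.5529 — all match ✓
Only this pose fits every beam.

(x, y, θ) = (2.5, 5.5, 75°)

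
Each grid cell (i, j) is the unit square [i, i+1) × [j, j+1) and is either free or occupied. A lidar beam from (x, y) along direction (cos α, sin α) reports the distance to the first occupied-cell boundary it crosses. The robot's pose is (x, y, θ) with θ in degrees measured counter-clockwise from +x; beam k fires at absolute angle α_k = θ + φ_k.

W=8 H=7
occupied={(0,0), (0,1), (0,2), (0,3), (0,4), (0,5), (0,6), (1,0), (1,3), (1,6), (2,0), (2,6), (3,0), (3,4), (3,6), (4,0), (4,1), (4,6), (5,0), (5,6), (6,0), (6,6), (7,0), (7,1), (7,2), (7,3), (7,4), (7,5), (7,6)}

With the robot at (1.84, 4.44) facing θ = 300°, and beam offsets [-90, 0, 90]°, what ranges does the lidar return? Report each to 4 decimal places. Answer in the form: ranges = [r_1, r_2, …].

ranges = [0.8800, 3.9722, 3.1200]

beam 1: φ=-90°, α=210°
  dir = (cos 210°, sin 210°) = (-0.8660, -0.5000); from cell (1,4)
  next x-line at t=0.9699, next y-line at t=0.8800; Δt_x=1.1547, Δt_y=2.0000
    y: enter (1,3) at t=0.8800 ← occupied
  → r_1 = 0.8800
beam 2: φ=0°, α=300°
  dir = (cos 300°, sin 300°) = (0.5000, -0.8660); from cell (1,4)
  next x-line at t=0.3200, next y-line at t=0.5081; Δt_x=2.0000, Δt_y=1.1547
    x: enter (2,4) at t=0.3200
    y: enter (2,3) at t=0.5081
    y: enter (2,2) at t=1.6628
    x: enter (3,2) at t=2.3200
    y: enter (3,1) at t=2.8175
    y: enter (3,0) at t=3.9722 ← occupied
  → r_2 = 3.9722
beam 3: φ=90°, α=30°
  dir = (cos 30°, sin 30°) = (0.8660, 0.5000); from cell (1,4)
  next x-line at t=0.1848, next y-line at t=1.1200; Δt_x=1.1547, Δt_y=2.0000
    x: enter (2,4) at t=0.1848
    y: enter (2,5) at t=1.1200
    x: enter (3,5) at t=1.3395
    x: enter (4,5) at t=2.4942
    y: enter (4,6) at t=3.1200 ← occupied
  → r_3 = 3.1200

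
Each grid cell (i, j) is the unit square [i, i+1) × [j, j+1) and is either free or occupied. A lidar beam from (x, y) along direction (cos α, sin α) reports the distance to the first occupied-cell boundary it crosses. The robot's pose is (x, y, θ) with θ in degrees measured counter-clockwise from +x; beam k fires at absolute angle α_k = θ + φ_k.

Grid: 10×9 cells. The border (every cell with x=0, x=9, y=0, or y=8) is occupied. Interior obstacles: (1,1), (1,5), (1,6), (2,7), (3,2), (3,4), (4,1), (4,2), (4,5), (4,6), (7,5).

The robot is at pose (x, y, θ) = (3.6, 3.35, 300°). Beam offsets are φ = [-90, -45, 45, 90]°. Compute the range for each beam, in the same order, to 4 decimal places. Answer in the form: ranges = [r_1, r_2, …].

beam 1: φ=-90°, α=210°
  cosα=-0.8660 sinα=-0.5000 | (3,3) | tMaxX 0.6928 tMaxY 0.7000 | tΔX 1.1547 tΔY 2.0000
    t=0.6928 [x] (2,3)
    t=0.7000 [y] (2,2)
    t=1.8475 [x] (1,2)
    t=2.7000 [y] (1,1) — stop
  → r_1 = 2.7000
beam 2: φ=-45°, α=255°
  cosα=-0.2588 sinα=-0.9659 | (3,3) | tMaxX 2.3182 tMaxY 0.3623 | tΔX 3.8637 tΔY 1.0353
    t=0.3623 [y] (3,2) — stop
  → r_2 = 0.3623
beam 3: φ=45°, α=345°
  cosα=0.9659 sinα=-0.2588 | (3,3) | tMaxX 0.4141 tMaxY 1.3523 | tΔX 1.0353 tΔY 3.8637
    t=0.4141 [x] (4,3)
    t=1.3523 [y] (4,2) — stop
  → r_3 = 1.3523
beam 4: φ=90°, α=30°
  cosα=0.8660 sinα=0.5000 | (3,3) | tMaxX 0.4619 tMaxY 1.3000 | tΔX 1.1547 tΔY 2.0000
    t=0.4619 [x] (4,3)
    t=1.3000 [y] (4,4)
    t=1.6166 [x] (5,4)
    t=2.7713 [x] (6,4)
    t=3.3000 [y] (6,5)
    t=3.9260 [x] (7,5) — stop
  → r_4 = 3.9260

ranges = [2.7000, 0.3623, 1.3523, 3.9260]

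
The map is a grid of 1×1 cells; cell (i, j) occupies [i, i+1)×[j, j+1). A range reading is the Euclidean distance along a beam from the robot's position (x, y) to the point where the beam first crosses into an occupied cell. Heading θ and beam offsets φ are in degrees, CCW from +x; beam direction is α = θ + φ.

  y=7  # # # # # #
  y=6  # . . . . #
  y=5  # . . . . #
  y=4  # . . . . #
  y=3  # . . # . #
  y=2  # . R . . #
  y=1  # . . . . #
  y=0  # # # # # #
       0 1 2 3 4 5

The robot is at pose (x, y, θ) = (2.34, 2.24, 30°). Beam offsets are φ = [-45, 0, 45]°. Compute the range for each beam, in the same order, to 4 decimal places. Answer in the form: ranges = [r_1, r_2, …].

ranges = [2.7538, 1.5200, 4.9279]

beam 1: φ=-45°, α=345°
  dir = (cos 345°, sin 345°) = (0.9659, -0.2588); from cell (2,2)
  next x-line at t=0.6833, next y-line at t=0.9273; Δt_x=1.0353, Δt_y=3.8637
    x: enter (3,2) at t=0.6833
    y: enter (3,1) at t=0.9273
    x: enter (4,1) at t=1.7186
    x: enter (5,1) at t=2.7538 ← occupied
  → r_1 = 2.7538
beam 2: φ=0°, α=30°
  dir = (cos 30°, sin 30°) = (0.8660, 0.5000); from cell (2,2)
  next x-line at t=0.7621, next y-line at t=1.5200; Δt_x=1.1547, Δt_y=2.0000
    x: enter (3,2) at t=0.7621
    y: enter (3,3) at t=1.5200 ← occupied
  → r_2 = 1.5200
beam 3: φ=45°, α=75°
  dir = (cos 75°, sin 75°) = (0.2588, 0.9659); from cell (2,2)
  next x-line at t=2.5500, next y-line at t=0.7868; Δt_x=3.8637, Δt_y=1.0353
    y: enter (2,3) at t=0.7868
    y: enter (2,4) at t=1.8221
    x: enter (3,4) at t=2.5500
    y: enter (3,5) at t=2.8574
    y: enter (3,6) at t=3.8926
    y: enter (3,7) at t=4.9279 ← occupied
  → r_3 = 4.9279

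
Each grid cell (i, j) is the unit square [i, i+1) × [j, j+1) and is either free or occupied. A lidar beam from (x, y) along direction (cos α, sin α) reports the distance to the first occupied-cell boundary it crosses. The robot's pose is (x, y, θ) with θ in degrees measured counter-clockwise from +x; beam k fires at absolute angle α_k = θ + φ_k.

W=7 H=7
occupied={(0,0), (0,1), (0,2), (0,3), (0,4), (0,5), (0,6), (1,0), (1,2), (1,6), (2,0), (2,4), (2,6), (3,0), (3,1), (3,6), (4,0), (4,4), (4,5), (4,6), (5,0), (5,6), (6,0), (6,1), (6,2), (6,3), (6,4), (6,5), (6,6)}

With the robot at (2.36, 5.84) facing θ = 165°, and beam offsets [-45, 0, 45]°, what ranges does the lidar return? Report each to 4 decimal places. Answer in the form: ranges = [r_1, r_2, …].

ranges = [0.1848, 0.6182, 1.5704]

beam 1: φ=-45°, α=120°
  dir = (cos 120°, sin 120°) = (-0.5000, 0.8660); from cell (2,5)
  next x-line at t=0.7200, next y-line at t=0.1848; Δt_x=2.0000, Δt_y=1.1547
    y: enter (2,6) at t=0.1848 ← occupied
  → r_1 = 0.1848
beam 2: φ=0°, α=165°
  dir = (cos 165°, sin 165°) = (-0.9659, 0.2588); from cell (2,5)
  next x-line at t=0.3727, next y-line at t=0.6182; Δt_x=1.0353, Δt_y=3.8637
    x: enter (1,5) at t=0.3727
    y: enter (1,6) at t=0.6182 ← occupied
  → r_2 = 0.6182
beam 3: φ=45°, α=210°
  dir = (cos 210°, sin 210°) = (-0.8660, -0.5000); from cell (2,5)
  next x-line at t=0.4157, next y-line at t=1.6800; Δt_x=1.1547, Δt_y=2.0000
    x: enter (1,5) at t=0.4157
    x: enter (0,5) at t=1.5704 ← occupied
  → r_3 = 1.5704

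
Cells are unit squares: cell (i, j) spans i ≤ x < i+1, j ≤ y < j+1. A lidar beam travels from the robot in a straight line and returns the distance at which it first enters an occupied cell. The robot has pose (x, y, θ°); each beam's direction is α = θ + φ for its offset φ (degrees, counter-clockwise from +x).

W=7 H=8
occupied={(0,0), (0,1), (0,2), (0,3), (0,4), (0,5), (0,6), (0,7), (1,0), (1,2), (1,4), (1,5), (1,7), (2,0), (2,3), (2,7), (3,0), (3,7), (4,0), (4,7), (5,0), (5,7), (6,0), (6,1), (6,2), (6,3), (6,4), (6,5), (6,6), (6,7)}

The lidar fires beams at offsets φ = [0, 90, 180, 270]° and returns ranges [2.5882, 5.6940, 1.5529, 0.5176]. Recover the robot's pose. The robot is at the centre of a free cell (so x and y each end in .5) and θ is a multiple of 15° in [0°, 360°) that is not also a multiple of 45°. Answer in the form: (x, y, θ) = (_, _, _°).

Enumerate (i+0.5, j+0.5, θ) over the 26 free cells and 16 admissible headings. For each, cast all 4 beams and compare to the given ranges.
  (1.5, 1.5, 60°): beam 1 = 0.5774 ≠ 2.5882 ✗
  (5.5, 3.5, 60°): beam 1 = 1.0000 ≠ 2.5882 ✗
  (3.5, 4.5, 300°): beam 1 = 4.0415 ≠ 2.5882 ✗
  (4.5, 6.5, 240°): beam 1 = 3.0000 ≠ 2.5882 ✗
  …
  (4.5, 6.5, 195°): r_1=2.5882, r_2=5.6940, r_3=1.5529, r_4=0.5176 — all match ✓
Unique over the lattice → pose = (4.5, 6.5, 195°).

(x, y, θ) = (4.5, 6.5, 195°)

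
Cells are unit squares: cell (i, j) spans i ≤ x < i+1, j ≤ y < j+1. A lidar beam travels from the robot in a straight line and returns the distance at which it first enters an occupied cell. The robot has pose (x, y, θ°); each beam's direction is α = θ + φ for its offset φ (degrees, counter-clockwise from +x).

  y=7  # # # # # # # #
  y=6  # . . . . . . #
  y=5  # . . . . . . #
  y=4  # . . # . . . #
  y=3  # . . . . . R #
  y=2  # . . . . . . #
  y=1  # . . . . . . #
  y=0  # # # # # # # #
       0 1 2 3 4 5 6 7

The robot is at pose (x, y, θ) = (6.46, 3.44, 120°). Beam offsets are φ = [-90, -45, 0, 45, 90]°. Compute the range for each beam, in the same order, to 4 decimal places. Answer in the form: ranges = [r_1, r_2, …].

beam 1: φ=-90°, α=30°
  d=(0.8660,0.5000)  start (6,3)  tX=0.6235 tY=1.1200  stride 1/|dx|=1.1547 1/|dy|=2.0000
    cross x-line → (7,3), t=0.6235 (wall)
  → r_1 = 0.6235
beam 2: φ=-45°, α=75°
  d=(0.2588,0.9659)  start (6,3)  tX=2.0864 tY=0.5798  stride 1/|dx|=3.8637 1/|dy|=1.0353
    cross y-line → (6,4), t=0.5798
    cross y-line → (6,5), t=1.6150
    cross x-line → (7,5), t=2.0864 (wall)
  → r_2 = 2.0864
beam 3: φ=0°, α=120°
  d=(-0.5000,0.8660)  start (6,3)  tX=0.9200 tY=0.6466  stride 1/|dx|=2.0000 1/|dy|=1.1547
    cross y-line → (6,4), t=0.6466
    cross x-line → (5,4), t=0.9200
    cross y-line → (5,5), t=1.8013
    cross x-line → (4,5), t=2.9200
    cross y-line → (4,6), t=2.9560
    cross y-line → (4,7), t=4.1107 (wall)
  → r_3 = 4.1107
beam 4: φ=45°, α=165°
  d=(-0.9659,0.2588)  start (6,3)  tX=0.4762 tY=2.1637  stride 1/|dx|=1.0353 1/|dy|=3.8637
    cross x-line → (5,3), t=0.4762
    cross x-line → (4,3), t=1.5115
    cross y-line → (4,4), t=2.1637
    cross x-line → (3,4), t=2.5468 (wall)
  → r_4 = 2.5468
beam 5: φ=90°, α=210°
  d=(-0.8660,-0.5000)  start (6,3)  tX=0.5312 tY=0.8800  stride 1/|dx|=1.1547 1/|dy|=2.0000
    cross x-line → (5,3), t=0.5312
    cross y-line → (5,2), t=0.8800
    cross x-line → (4,2), t=1.6859
    cross x-line → (3,2), t=2.8406
    cross y-line → (3,1), t=2.8800
    cross x-line → (2,1), t=3.9953
    cross y-line → (2,0), t=4.8800 (wall)
  → r_5 = 4.8800

ranges = [0.6235, 2.0864, 4.1107, 2.5468, 4.8800]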